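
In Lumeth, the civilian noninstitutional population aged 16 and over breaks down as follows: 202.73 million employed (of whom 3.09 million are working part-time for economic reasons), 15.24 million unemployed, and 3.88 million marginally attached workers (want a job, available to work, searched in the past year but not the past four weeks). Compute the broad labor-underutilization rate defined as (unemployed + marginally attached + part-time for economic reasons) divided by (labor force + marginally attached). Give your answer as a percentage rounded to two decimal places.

Broad underutilization rate ≈ 10.01%.

Labor force = 202.73 + 15.24 = 217.97 million.
Numerator = 15.24 + 3.88 + 3.09 = 22.21 million.
Denominator = 217.97 + 3.88 = 221.85 million.
Broad rate = 22.21 / 221.85 = 10.01%.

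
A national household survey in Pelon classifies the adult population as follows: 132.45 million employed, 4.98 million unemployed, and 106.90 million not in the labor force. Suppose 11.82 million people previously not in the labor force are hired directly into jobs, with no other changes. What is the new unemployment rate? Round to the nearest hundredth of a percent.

Initially, labor force = 132.45 + 4.98 = 137.43 million, so u = 4.98/137.43 = 3.62%.
After the change, employed and labor force both rise by 11.82; unemployed unchanged → E = 144.27, U = 4.98, labor force = 149.25 million.
New unemployment rate = 4.98 / 149.25 = 3.34%.

New unemployment rate ≈ 3.34%.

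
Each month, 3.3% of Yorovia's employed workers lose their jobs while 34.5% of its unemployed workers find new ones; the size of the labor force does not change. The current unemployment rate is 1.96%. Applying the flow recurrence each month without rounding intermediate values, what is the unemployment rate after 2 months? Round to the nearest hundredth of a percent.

Unemployment rate after two months ≈ 6.11%.

With a fixed labor force, u_{t+1} = u_t + s·(1−u_t) − f·u_t = u_t·(1−s−f) + s.
Here 1−s−f = 0.622 and s = 0.033.
u_1 = 0.019600 × 0.622 + 0.033 = 0.045191.
u_2 = 0.045191 × 0.622 + 0.033 = 0.061109.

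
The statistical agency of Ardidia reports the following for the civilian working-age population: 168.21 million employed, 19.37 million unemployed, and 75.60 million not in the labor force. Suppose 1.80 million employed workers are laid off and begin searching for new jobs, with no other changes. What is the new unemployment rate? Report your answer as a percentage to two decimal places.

Initially, labor force = 168.21 + 19.37 = 187.58 million, so u = 19.37/187.58 = 10.33%.
After the change, employed falls and unemployed rises by 1.80; labor force unchanged → E = 166.41, U = 21.17, labor force = 187.58 million.
New unemployment rate = 21.17 / 187.58 = 11.29%.

New unemployment rate ≈ 11.29%.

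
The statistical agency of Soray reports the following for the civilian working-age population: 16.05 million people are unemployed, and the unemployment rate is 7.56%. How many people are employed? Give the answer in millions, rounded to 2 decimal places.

About 196.25 million are employed.

Labor force = U / u = 16.05 / 0.0756 ≈ 212.30 million.
Employed = labor force − unemployed = 212.30 − 16.05 = 196.25 million.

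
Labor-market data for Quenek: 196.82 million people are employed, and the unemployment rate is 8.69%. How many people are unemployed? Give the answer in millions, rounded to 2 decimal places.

Let U be the number unemployed. The labor force is E + U, and U/(E+U) = 0.0869.
So U = 0.0869 × 196.82 / (1 − 0.0869) = 17.1037 / 0.9131 ≈ 18.73 million.

About 18.73 million are unemployed.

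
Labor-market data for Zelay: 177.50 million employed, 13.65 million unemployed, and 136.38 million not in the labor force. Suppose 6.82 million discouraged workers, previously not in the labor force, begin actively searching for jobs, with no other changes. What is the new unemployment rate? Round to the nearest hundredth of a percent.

New unemployment rate ≈ 10.34%.

Initially, labor force = 177.50 + 13.65 = 191.15 million, so u = 13.65/191.15 = 7.14%.
After the change, unemployed and labor force both rise by 6.82 → E = 177.50, U = 20.47, labor force = 197.97 million.
New unemployment rate = 20.47 / 197.97 = 10.34%.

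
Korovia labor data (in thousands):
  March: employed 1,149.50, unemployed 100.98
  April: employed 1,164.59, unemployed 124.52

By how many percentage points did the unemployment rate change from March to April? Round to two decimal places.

The unemployment rate changed by +1.58 percentage points.

March: labor force = 1,149.50 + 100.98 = 1,250.48; u = 100.98/1,250.48 = 8.08%.
April: labor force = 1,164.59 + 124.52 = 1,289.11; u = 124.52/1,289.11 = 9.66%.
Change = 9.66% − 8.08% = +1.58 pp.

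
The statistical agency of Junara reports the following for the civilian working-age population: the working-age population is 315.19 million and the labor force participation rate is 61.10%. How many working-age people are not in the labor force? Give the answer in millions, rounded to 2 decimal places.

About 122.61 million are not in the labor force.

Share not in the labor force = 1 − 0.6110 = 0.3890.
Not in labor force = 0.3890 × 315.19 ≈ 122.61 million.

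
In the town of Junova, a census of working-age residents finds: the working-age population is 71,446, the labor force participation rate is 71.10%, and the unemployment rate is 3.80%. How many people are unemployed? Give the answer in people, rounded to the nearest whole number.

Labor force = 0.7110 × 71,446 = 50,798.
Unemployed = 0.0380 × 50,798 ≈ 1,930.

About 1,930 are unemployed.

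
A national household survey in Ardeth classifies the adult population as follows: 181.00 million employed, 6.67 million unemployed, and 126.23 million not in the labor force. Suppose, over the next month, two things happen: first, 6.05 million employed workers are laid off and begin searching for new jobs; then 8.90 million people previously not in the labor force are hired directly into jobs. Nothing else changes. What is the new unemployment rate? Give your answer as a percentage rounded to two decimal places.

New unemployment rate ≈ 6.47%.

Initially, labor force = 181.00 + 6.67 = 187.67 million, so u = 6.67/187.67 = 3.55%.
After the first change, employed falls and unemployed rises by 6.05; labor force unchanged → E = 174.95, U = 12.72, labor force = 187.67 million.
After the second change, employed and labor force both rise by 8.90; unemployed unchanged → E = 183.85, U = 12.72, labor force = 196.57 million.
New unemployment rate = 12.72 / 196.57 = 6.47%.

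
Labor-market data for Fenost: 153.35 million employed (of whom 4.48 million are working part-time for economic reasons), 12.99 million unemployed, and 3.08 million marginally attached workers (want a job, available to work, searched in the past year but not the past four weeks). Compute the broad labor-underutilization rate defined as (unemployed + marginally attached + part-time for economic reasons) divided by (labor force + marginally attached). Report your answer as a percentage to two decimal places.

Broad underutilization rate ≈ 12.13%.

Labor force = 153.35 + 12.99 = 166.34 million.
Numerator = 12.99 + 3.08 + 4.48 = 20.55 million.
Denominator = 166.34 + 3.08 = 169.42 million.
Broad rate = 20.55 / 169.42 = 12.13%.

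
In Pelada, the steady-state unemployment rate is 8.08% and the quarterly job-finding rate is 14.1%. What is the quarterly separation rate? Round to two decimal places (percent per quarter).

From u* = s/(s+f): s = u·f/(1−u).
s = 0.0808 × 14.1 / (1 − 0.0808) = 1.1393 / 0.9192 ≈ 1.24% per quarter.

Separation rate ≈ 1.24% per quarter.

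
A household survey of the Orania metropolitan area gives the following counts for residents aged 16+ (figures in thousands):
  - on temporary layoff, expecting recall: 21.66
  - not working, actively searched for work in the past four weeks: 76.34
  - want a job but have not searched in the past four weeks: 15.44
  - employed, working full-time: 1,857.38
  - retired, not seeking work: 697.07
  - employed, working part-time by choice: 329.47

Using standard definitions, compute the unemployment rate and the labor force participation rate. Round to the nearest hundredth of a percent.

Employed = 1,857.38 + 329.47 = 2,186.85 thousand.
Unemployed = 21.66 + 76.34 = 98.00 thousand (jobless and actively searching, or on temporary layoff).
Labor force = 2,186.85 + 98.00 = 2,284.85 thousand.
Not in labor force = 15.44 + 697.07 = 712.51 thousand (those not working and not actively searching are outside the labor force — including those who want a job but have given up searching).
Civilian working-age population = 2,284.85 + 712.51 = 2,997.36 thousand.
Unemployment rate = 98.00 / 2,284.85 = 4.29%.
Labor force participation rate = 2,284.85 / 2,997.36 = 76.23%.

Unemployment rate ≈ 4.29%; labor force participation rate ≈ 76.23%.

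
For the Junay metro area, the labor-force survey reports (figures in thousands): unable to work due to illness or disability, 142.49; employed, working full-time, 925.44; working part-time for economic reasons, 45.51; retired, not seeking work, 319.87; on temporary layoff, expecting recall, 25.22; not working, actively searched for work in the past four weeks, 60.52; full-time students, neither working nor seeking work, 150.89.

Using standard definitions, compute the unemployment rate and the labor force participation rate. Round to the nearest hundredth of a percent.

Unemployment rate ≈ 8.11%; labor force participation rate ≈ 63.28%.

Employed = 925.44 + 45.51 = 970.95 thousand (anyone who worked, including part-time for economic reasons, counts as employed).
Unemployed = 25.22 + 60.52 = 85.74 thousand (jobless and actively searching, or on temporary layoff).
Labor force = 970.95 + 85.74 = 1,056.69 thousand.
Not in labor force = 142.49 + 319.87 + 150.89 = 613.25 thousand (those not working and not actively searching are outside the labor force).
Civilian working-age population = 1,056.69 + 613.25 = 1,669.94 thousand.
Unemployment rate = 85.74 / 1,056.69 = 8.11%.
Labor force participation rate = 1,056.69 / 1,669.94 = 63.28%.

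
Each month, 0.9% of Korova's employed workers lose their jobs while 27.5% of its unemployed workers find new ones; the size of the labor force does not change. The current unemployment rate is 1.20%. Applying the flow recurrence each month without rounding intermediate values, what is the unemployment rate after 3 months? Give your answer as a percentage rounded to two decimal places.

With a fixed labor force, u_{t+1} = u_t + s·(1−u_t) − f·u_t = u_t·(1−s−f) + s.
Here 1−s−f = 0.716 and s = 0.009.
u_1 = 0.012000 × 0.716 + 0.009 = 0.017592.
u_2 = 0.017592 × 0.716 + 0.009 = 0.021596.
u_3 = 0.021596 × 0.716 + 0.009 = 0.024463.

Unemployment rate after three months ≈ 2.45%.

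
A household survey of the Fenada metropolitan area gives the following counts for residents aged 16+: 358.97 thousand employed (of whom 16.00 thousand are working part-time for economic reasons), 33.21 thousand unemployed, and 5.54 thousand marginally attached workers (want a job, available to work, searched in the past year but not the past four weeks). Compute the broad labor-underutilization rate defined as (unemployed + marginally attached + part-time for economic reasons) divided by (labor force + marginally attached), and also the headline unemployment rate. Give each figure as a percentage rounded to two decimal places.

Broad underutilization rate ≈ 13.77%; headline unemployment rate ≈ 8.47%.

Labor force = 358.97 + 33.21 = 392.18 thousand.
Numerator = 33.21 + 5.54 + 16.00 = 54.75 thousand.
Denominator = 392.18 + 5.54 = 397.72 thousand.
Broad rate = 54.75 / 397.72 = 13.77%.
Headline unemployment rate = 33.21 / 392.18 = 8.47%.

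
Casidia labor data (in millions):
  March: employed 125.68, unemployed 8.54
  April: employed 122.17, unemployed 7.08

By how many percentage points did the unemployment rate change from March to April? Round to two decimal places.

The unemployment rate changed by −0.88 percentage points.

March: labor force = 125.68 + 8.54 = 134.22; u = 8.54/134.22 = 6.36%.
April: labor force = 122.17 + 7.08 = 129.25; u = 7.08/129.25 = 5.48%.
Change = 5.48% − 6.36% = −0.88 pp.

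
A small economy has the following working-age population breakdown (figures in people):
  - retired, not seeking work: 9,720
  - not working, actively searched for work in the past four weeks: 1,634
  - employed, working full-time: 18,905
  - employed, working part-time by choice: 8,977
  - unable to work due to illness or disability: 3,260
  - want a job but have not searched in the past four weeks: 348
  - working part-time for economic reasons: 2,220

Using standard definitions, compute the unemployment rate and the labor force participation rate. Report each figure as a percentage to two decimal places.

Unemployment rate ≈ 5.15%; labor force participation rate ≈ 70.42%.

Employed = 18,905 + 8,977 + 2,220 = 30,102 (anyone who worked, including part-time for economic reasons, counts as employed).
Unemployed = 1,634.
Labor force = 30,102 + 1,634 = 31,736.
Not in labor force = 9,720 + 3,260 + 348 = 13,328 (those not working and not actively searching are outside the labor force — including those who want a job but have given up searching).
Civilian working-age population = 31,736 + 13,328 = 45,064.
Unemployment rate = 1,634 / 31,736 = 5.15%.
Labor force participation rate = 31,736 / 45,064 = 70.42%.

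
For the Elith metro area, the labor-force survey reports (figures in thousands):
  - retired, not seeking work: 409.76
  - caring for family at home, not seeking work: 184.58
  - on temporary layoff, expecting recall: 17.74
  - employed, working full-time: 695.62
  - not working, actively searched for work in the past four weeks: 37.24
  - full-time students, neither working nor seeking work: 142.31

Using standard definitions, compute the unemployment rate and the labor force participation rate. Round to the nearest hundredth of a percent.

Unemployment rate ≈ 7.32%; labor force participation rate ≈ 50.47%.

Employed = 695.62 thousand.
Unemployed = 17.74 + 37.24 = 54.98 thousand (jobless and actively searching, or on temporary layoff).
Labor force = 695.62 + 54.98 = 750.60 thousand.
Not in labor force = 409.76 + 184.58 + 142.31 = 736.65 thousand (those not working and not actively searching are outside the labor force).
Civilian working-age population = 750.60 + 736.65 = 1,487.25 thousand.
Unemployment rate = 54.98 / 750.60 = 7.32%.
Labor force participation rate = 750.60 / 1,487.25 = 50.47%.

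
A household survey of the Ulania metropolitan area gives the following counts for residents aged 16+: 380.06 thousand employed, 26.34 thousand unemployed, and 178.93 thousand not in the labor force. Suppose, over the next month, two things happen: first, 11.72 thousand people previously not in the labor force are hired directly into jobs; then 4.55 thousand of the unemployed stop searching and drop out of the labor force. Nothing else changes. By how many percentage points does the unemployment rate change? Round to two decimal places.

Initially, labor force = 380.06 + 26.34 = 406.40 thousand, so u = 26.34/406.40 = 6.48%.
After the first change, employed and labor force both rise by 11.72; unemployed unchanged → E = 391.78, U = 26.34, labor force = 418.12 thousand.
After the second change, unemployed and labor force both fall by 4.55 → E = 391.78, U = 21.79, labor force = 413.57 thousand.
New unemployment rate = 21.79 / 413.57 = 5.27%.
Change = 5.27% − 6.48% = −1.21 percentage points.

The unemployment rate changes by −1.21 percentage points.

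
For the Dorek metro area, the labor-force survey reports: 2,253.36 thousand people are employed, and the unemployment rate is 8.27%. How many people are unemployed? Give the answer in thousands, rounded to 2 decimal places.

About 203.15 thousand are unemployed.

Let U be the number unemployed. The labor force is E + U, and U/(E+U) = 0.0827.
So U = 0.0827 × 2,253.36 / (1 − 0.0827) = 186.3529 / 0.9173 ≈ 203.15 thousand.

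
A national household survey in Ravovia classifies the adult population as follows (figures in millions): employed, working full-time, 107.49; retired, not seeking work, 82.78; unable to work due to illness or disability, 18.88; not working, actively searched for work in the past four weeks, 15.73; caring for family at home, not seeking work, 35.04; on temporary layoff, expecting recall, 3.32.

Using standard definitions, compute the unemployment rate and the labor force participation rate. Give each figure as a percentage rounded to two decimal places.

Unemployment rate ≈ 15.05%; labor force participation rate ≈ 48.07%.

Employed = 107.49 million.
Unemployed = 15.73 + 3.32 = 19.05 million (jobless and actively searching, or on temporary layoff).
Labor force = 107.49 + 19.05 = 126.54 million.
Not in labor force = 82.78 + 18.88 + 35.04 = 136.70 million (those not working and not actively searching are outside the labor force).
Civilian working-age population = 126.54 + 136.70 = 263.24 million.
Unemployment rate = 19.05 / 126.54 = 15.05%.
Labor force participation rate = 126.54 / 263.24 = 48.07%.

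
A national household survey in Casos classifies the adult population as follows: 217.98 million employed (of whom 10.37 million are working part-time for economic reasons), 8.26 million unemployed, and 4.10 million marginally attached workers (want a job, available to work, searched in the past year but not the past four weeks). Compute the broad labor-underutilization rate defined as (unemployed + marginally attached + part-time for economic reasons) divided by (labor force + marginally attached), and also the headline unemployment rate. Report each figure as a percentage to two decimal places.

Labor force = 217.98 + 8.26 = 226.24 million.
Numerator = 8.26 + 4.10 + 10.37 = 22.73 million.
Denominator = 226.24 + 4.10 = 230.34 million.
Broad rate = 22.73 / 230.34 = 9.87%.
Headline unemployment rate = 8.26 / 226.24 = 3.65%.

Broad underutilization rate ≈ 9.87%; headline unemployment rate ≈ 3.65%.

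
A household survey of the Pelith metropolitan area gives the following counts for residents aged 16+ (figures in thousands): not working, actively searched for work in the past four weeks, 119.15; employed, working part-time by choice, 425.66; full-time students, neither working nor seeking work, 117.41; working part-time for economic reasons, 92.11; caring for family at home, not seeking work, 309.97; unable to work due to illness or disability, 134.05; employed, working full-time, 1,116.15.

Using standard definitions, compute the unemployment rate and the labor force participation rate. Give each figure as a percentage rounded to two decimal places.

Employed = 425.66 + 92.11 + 1,116.15 = 1,633.92 thousand (anyone who worked, including part-time for economic reasons, counts as employed).
Unemployed = 119.15 thousand.
Labor force = 1,633.92 + 119.15 = 1,753.07 thousand.
Not in labor force = 117.41 + 309.97 + 134.05 = 561.43 thousand (those not working and not actively searching are outside the labor force).
Civilian working-age population = 1,753.07 + 561.43 = 2,314.50 thousand.
Unemployment rate = 119.15 / 1,753.07 = 6.80%.
Labor force participation rate = 1,753.07 / 2,314.50 = 75.74%.

Unemployment rate ≈ 6.80%; labor force participation rate ≈ 75.74%.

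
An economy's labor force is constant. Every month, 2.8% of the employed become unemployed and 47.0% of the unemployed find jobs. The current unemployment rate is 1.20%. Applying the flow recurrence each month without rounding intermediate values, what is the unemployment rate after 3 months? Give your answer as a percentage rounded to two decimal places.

Unemployment rate after three months ≈ 5.06%.

With a fixed labor force, u_{t+1} = u_t + s·(1−u_t) − f·u_t = u_t·(1−s−f) + s.
Here 1−s−f = 0.502 and s = 0.028.
u_1 = 0.012000 × 0.502 + 0.028 = 0.034024.
u_2 = 0.034024 × 0.502 + 0.028 = 0.045080.
u_3 = 0.045080 × 0.502 + 0.028 = 0.050630.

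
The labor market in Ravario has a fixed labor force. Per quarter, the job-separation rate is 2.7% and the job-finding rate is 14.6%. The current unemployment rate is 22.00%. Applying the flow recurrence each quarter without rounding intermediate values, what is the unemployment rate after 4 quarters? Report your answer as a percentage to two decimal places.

Unemployment rate after four quarters ≈ 18.60%.

With a fixed labor force, u_{t+1} = u_t + s·(1−u_t) − f·u_t = u_t·(1−s−f) + s.
Here 1−s−f = 0.827 and s = 0.027.
u_1 = 0.220000 × 0.827 + 0.027 = 0.208940.
u_2 = 0.208940 × 0.827 + 0.027 = 0.199793.
u_3 = 0.199793 × 0.827 + 0.027 = 0.192229.
u_4 = 0.192229 × 0.827 + 0.027 = 0.185973.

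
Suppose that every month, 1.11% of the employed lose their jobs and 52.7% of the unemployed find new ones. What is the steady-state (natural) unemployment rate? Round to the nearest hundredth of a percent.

At steady state the flows balance: s·E = f·U, so U/(E+U) = s/(s+f).
u* = 1.11 / (1.11 + 52.7) = 1.11 / 53.81 = 2.06%.

Steady-state unemployment rate ≈ 2.06%.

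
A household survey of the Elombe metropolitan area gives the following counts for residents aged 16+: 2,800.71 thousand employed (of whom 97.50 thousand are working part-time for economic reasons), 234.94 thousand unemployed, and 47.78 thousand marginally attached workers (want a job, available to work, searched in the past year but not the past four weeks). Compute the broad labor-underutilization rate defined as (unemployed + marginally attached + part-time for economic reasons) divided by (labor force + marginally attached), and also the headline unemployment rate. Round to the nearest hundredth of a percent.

Labor force = 2,800.71 + 234.94 = 3,035.65 thousand.
Numerator = 234.94 + 47.78 + 97.50 = 380.22 thousand.
Denominator = 3,035.65 + 47.78 = 3,083.43 thousand.
Broad rate = 380.22 / 3,083.43 = 12.33%.
Headline unemployment rate = 234.94 / 3,035.65 = 7.74%.

Broad underutilization rate ≈ 12.33%; headline unemployment rate ≈ 7.74%.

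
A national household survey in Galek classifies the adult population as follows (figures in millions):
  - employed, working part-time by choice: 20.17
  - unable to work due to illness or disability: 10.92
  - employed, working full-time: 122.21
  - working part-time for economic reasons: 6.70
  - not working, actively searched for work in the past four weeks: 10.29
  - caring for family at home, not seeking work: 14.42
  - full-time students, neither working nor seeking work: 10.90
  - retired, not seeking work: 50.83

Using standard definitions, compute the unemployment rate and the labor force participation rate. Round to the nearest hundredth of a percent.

Employed = 20.17 + 122.21 + 6.70 = 149.08 million (anyone who worked, including part-time for economic reasons, counts as employed).
Unemployed = 10.29 million.
Labor force = 149.08 + 10.29 = 159.37 million.
Not in labor force = 10.92 + 14.42 + 10.90 + 50.83 = 87.07 million (those not working and not actively searching are outside the labor force).
Civilian working-age population = 159.37 + 87.07 = 246.44 million.
Unemployment rate = 10.29 / 159.37 = 6.46%.
Labor force participation rate = 159.37 / 246.44 = 64.67%.

Unemployment rate ≈ 6.46%; labor force participation rate ≈ 64.67%.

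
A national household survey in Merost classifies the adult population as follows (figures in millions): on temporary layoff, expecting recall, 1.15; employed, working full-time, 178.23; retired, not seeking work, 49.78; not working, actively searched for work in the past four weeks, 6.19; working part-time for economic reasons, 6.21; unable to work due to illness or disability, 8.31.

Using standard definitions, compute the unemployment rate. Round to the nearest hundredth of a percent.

Unemployment rate ≈ 3.83%.

Employed = 178.23 + 6.21 = 184.44 million (anyone who worked, including part-time for economic reasons, counts as employed).
Unemployed = 1.15 + 6.19 = 7.34 million (jobless and actively searching, or on temporary layoff).
Labor force = 184.44 + 7.34 = 191.78 million.
Unemployment rate = 7.34 / 191.78 = 3.83%.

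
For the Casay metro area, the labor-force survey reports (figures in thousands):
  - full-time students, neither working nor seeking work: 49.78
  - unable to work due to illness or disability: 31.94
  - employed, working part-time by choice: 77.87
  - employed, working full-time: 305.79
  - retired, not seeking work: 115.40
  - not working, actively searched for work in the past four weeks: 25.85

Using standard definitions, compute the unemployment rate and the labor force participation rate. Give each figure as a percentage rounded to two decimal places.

Employed = 77.87 + 305.79 = 383.66 thousand.
Unemployed = 25.85 thousand.
Labor force = 383.66 + 25.85 = 409.51 thousand.
Not in labor force = 49.78 + 31.94 + 115.40 = 197.12 thousand (those not working and not actively searching are outside the labor force).
Civilian working-age population = 409.51 + 197.12 = 606.63 thousand.
Unemployment rate = 25.85 / 409.51 = 6.31%.
Labor force participation rate = 409.51 / 606.63 = 67.51%.

Unemployment rate ≈ 6.31%; labor force participation rate ≈ 67.51%.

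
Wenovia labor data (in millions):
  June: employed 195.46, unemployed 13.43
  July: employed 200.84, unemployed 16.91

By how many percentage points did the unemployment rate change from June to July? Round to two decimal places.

June: labor force = 195.46 + 13.43 = 208.89; u = 13.43/208.89 = 6.43%.
July: labor force = 200.84 + 16.91 = 217.75; u = 16.91/217.75 = 7.77%.
Change = 7.77% − 6.43% = +1.34 pp.

The unemployment rate changed by +1.34 percentage points.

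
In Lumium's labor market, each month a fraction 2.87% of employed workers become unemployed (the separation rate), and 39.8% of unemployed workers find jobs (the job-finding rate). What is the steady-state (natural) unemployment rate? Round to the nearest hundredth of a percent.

Steady-state unemployment rate ≈ 6.73%.

At steady state the flows balance: s·E = f·U, so U/(E+U) = s/(s+f).
u* = 2.87 / (2.87 + 39.8) = 2.87 / 42.67 = 6.73%.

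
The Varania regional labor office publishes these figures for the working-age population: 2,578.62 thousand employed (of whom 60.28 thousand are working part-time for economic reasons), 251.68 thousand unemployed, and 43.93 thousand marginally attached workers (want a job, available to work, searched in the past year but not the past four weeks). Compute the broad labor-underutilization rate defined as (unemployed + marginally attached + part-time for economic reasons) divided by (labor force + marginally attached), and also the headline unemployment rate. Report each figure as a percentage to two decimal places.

Broad underutilization rate ≈ 12.38%; headline unemployment rate ≈ 8.89%.

Labor force = 2,578.62 + 251.68 = 2,830.30 thousand.
Numerator = 251.68 + 43.93 + 60.28 = 355.89 thousand.
Denominator = 2,830.30 + 43.93 = 2,874.23 thousand.
Broad rate = 355.89 / 2,874.23 = 12.38%.
Headline unemployment rate = 251.68 / 2,830.30 = 8.89%.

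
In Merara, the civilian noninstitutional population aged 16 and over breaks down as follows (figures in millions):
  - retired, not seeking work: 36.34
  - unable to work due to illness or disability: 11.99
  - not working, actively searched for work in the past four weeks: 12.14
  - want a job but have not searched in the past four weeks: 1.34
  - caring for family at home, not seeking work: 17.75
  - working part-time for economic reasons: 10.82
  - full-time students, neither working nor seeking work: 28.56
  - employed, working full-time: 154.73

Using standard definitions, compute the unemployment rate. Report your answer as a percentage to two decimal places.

Unemployment rate ≈ 6.83%.

Employed = 10.82 + 154.73 = 165.55 million (anyone who worked, including part-time for economic reasons, counts as employed).
Unemployed = 12.14 million.
Labor force = 165.55 + 12.14 = 177.69 million.
Unemployment rate = 12.14 / 177.69 = 6.83%.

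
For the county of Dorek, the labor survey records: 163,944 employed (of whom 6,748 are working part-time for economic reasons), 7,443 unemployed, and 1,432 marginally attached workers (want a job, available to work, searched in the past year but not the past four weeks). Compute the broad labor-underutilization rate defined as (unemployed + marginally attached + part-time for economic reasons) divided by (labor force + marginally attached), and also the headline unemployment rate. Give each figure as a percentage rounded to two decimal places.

Labor force = 163,944 + 7,443 = 171,387.
Numerator = 7,443 + 1,432 + 6,748 = 15,623.
Denominator = 171,387 + 1,432 = 172,819.
Broad rate = 15,623 / 172,819 = 9.04%.
Headline unemployment rate = 7,443 / 171,387 = 4.34%.

Broad underutilization rate ≈ 9.04%; headline unemployment rate ≈ 4.34%.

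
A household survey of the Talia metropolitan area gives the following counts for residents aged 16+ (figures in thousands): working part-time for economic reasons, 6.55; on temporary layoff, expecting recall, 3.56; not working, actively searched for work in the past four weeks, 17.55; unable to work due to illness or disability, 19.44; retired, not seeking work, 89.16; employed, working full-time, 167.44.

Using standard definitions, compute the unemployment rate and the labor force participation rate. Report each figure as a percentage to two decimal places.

Unemployment rate ≈ 10.82%; labor force participation rate ≈ 64.24%.

Employed = 6.55 + 167.44 = 173.99 thousand (anyone who worked, including part-time for economic reasons, counts as employed).
Unemployed = 3.56 + 17.55 = 21.11 thousand (jobless and actively searching, or on temporary layoff).
Labor force = 173.99 + 21.11 = 195.10 thousand.
Not in labor force = 19.44 + 89.16 = 108.60 thousand (those not working and not actively searching are outside the labor force).
Civilian working-age population = 195.10 + 108.60 = 303.70 thousand.
Unemployment rate = 21.11 / 195.10 = 10.82%.
Labor force participation rate = 195.10 / 303.70 = 64.24%.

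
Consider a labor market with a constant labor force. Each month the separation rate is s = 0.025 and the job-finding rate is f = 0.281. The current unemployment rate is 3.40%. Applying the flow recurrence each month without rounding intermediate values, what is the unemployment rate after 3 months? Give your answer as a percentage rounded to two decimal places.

With a fixed labor force, u_{t+1} = u_t + s·(1−u_t) − f·u_t = u_t·(1−s−f) + s.
Here 1−s−f = 0.694 and s = 0.025.
u_1 = 0.034000 × 0.694 + 0.025 = 0.048596.
u_2 = 0.048596 × 0.694 + 0.025 = 0.058726.
u_3 = 0.058726 × 0.694 + 0.025 = 0.065756.

Unemployment rate after three months ≈ 6.58%.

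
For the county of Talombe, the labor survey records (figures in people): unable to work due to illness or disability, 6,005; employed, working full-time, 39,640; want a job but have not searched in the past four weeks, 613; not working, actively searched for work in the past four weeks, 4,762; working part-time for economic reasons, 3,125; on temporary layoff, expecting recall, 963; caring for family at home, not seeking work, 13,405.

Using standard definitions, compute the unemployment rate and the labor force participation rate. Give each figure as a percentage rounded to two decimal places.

Unemployment rate ≈ 11.81%; labor force participation rate ≈ 70.77%.

Employed = 39,640 + 3,125 = 42,765 (anyone who worked, including part-time for economic reasons, counts as employed).
Unemployed = 4,762 + 963 = 5,725 (jobless and actively searching, or on temporary layoff).
Labor force = 42,765 + 5,725 = 48,490.
Not in labor force = 6,005 + 613 + 13,405 = 20,023 (those not working and not actively searching are outside the labor force — including those who want a job but have given up searching).
Civilian working-age population = 48,490 + 20,023 = 68,513.
Unemployment rate = 5,725 / 48,490 = 11.81%.
Labor force participation rate = 48,490 / 68,513 = 70.77%.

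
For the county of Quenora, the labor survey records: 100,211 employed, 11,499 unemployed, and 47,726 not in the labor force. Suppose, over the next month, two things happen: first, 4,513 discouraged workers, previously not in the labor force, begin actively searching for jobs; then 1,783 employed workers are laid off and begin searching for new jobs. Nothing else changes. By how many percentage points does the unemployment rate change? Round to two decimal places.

The unemployment rate changes by +5.02 percentage points.

Initially, labor force = 100,211 + 11,499 = 111,710, so u = 11,499/111,710 = 10.29%.
After the first change, unemployed and labor force both rise by 4,513 → E = 100,211, U = 16,012, labor force = 116,223.
After the second change, employed falls and unemployed rises by 1,783; labor force unchanged → E = 98,428, U = 17,795, labor force = 116,223.
New unemployment rate = 17,795 / 116,223 = 15.31%.
Change = 15.31% − 10.29% = +5.02 percentage points.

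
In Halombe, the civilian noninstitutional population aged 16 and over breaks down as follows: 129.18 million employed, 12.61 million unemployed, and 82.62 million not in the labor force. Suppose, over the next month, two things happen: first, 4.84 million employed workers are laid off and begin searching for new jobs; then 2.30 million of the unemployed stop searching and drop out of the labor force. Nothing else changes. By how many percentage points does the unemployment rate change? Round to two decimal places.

Initially, labor force = 129.18 + 12.61 = 141.79 million, so u = 12.61/141.79 = 8.89%.
After the first change, employed falls and unemployed rises by 4.84; labor force unchanged → E = 124.34, U = 17.45, labor force = 141.79 million.
After the second change, unemployed and labor force both fall by 2.30 → E = 124.34, U = 15.15, labor force = 139.49 million.
New unemployment rate = 15.15 / 139.49 = 10.86%.
Change = 10.86% − 8.89% = +1.97 percentage points.

The unemployment rate changes by +1.97 percentage points.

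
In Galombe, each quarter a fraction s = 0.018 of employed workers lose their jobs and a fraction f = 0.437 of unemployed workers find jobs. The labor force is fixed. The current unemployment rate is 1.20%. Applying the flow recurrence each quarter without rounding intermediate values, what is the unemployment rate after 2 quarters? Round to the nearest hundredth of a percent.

With a fixed labor force, u_{t+1} = u_t + s·(1−u_t) − f·u_t = u_t·(1−s−f) + s.
Here 1−s−f = 0.545 and s = 0.018.
u_1 = 0.012000 × 0.545 + 0.018 = 0.024540.
u_2 = 0.024540 × 0.545 + 0.018 = 0.031374.

Unemployment rate after two quarters ≈ 3.14%.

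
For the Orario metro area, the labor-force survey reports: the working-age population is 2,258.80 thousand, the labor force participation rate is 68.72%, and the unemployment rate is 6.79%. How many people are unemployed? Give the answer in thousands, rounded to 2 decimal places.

About 105.40 thousand are unemployed.

Labor force = 0.6872 × 2,258.80 = 1,552.25 thousand.
Unemployed = 0.0679 × 1,552.25 ≈ 105.40 thousand.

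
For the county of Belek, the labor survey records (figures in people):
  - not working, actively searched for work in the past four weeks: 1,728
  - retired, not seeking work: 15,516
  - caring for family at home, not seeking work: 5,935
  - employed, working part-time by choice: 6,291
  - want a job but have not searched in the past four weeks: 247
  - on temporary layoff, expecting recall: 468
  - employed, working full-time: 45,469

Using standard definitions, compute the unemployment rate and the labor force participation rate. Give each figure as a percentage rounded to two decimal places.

Employed = 6,291 + 45,469 = 51,760.
Unemployed = 1,728 + 468 = 2,196 (jobless and actively searching, or on temporary layoff).
Labor force = 51,760 + 2,196 = 53,956.
Not in labor force = 15,516 + 5,935 + 247 = 21,698 (those not working and not actively searching are outside the labor force — including those who want a job but have given up searching).
Civilian working-age population = 53,956 + 21,698 = 75,654.
Unemployment rate = 2,196 / 53,956 = 4.07%.
Labor force participation rate = 53,956 / 75,654 = 71.32%.

Unemployment rate ≈ 4.07%; labor force participation rate ≈ 71.32%.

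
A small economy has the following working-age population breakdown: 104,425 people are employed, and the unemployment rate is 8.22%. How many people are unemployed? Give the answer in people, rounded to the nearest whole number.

Let U be the number unemployed. The labor force is E + U, and U/(E+U) = 0.0822.
So U = 0.0822 × 104,425 / (1 − 0.0822) = 8583.74 / 0.9178 ≈ 9,353.

About 9,353 are unemployed.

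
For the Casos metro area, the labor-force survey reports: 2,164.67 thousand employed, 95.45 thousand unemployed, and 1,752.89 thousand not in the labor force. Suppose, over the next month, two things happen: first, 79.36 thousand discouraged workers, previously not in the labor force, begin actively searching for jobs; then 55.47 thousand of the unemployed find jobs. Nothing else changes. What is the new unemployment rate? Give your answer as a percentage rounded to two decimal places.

Initially, labor force = 2,164.67 + 95.45 = 2,260.12 thousand, so u = 95.45/2,260.12 = 4.22%.
After the first change, unemployed and labor force both rise by 79.36 → E = 2,164.67, U = 174.81, labor force = 2,339.48 thousand.
After the second change, unemployed falls and employed rises by 55.47; labor force unchanged → E = 2,220.14, U = 119.34, labor force = 2,339.48 thousand.
New unemployment rate = 119.34 / 2,339.48 = 5.10%.

New unemployment rate ≈ 5.10%.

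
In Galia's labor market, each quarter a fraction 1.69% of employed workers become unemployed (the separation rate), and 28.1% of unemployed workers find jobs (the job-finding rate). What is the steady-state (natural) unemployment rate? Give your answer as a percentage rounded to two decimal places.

Steady-state unemployment rate ≈ 5.67%.

At steady state the flows balance: s·E = f·U, so U/(E+U) = s/(s+f).
u* = 1.69 / (1.69 + 28.1) = 1.69 / 29.79 = 5.67%.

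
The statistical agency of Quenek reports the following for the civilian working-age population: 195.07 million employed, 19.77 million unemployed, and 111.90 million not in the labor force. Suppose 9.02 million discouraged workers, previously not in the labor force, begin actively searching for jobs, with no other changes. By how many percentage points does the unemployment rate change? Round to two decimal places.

Initially, labor force = 195.07 + 19.77 = 214.84 million, so u = 19.77/214.84 = 9.20%.
After the change, unemployed and labor force both rise by 9.02 → E = 195.07, U = 28.79, labor force = 223.86 million.
New unemployment rate = 28.79 / 223.86 = 12.86%.
Change = 12.86% − 9.20% = +3.66 percentage points.

The unemployment rate changes by +3.66 percentage points.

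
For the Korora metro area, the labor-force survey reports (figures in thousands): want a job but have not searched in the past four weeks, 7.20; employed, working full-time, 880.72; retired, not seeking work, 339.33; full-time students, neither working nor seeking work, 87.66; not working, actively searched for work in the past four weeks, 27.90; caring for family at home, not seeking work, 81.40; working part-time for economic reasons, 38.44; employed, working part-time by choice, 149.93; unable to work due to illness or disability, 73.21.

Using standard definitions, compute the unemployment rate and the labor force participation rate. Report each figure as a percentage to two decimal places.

Unemployment rate ≈ 2.54%; labor force participation rate ≈ 65.07%.

Employed = 880.72 + 38.44 + 149.93 = 1,069.09 thousand (anyone who worked, including part-time for economic reasons, counts as employed).
Unemployed = 27.90 thousand.
Labor force = 1,069.09 + 27.90 = 1,096.99 thousand.
Not in labor force = 7.20 + 339.33 + 87.66 + 81.40 + 73.21 = 588.80 thousand (those not working and not actively searching are outside the labor force — including those who want a job but have given up searching).
Civilian working-age population = 1,096.99 + 588.80 = 1,685.79 thousand.
Unemployment rate = 27.90 / 1,096.99 = 2.54%.
Labor force participation rate = 1,096.99 / 1,685.79 = 65.07%.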